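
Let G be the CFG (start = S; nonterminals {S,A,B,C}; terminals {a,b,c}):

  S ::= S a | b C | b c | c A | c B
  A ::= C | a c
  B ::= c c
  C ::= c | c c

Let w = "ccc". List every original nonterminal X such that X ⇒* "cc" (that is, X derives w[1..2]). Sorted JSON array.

Convert to CNF:
  S -> S T0 | T1 A | T1 B | T2 C | T2 T1
  A -> T0 T1 | T1 T1 | c
  B -> T1 T1
  C -> T1 T1 | c
  T0 -> a
  T1 -> c
  T2 -> b

CYK fill — only the sub-triangle for w[1..2]:
  T[1,1] 'c' = {A,C,T1}  orig:{A,C}
  T[2,2] 'c' = {A,C,T1}  orig:{A,C}
  T[1,2] 'cc' = {A,B,C,S}

Original NTs in T[1,2] deriving "cc": ["A", "B", "C", "S"]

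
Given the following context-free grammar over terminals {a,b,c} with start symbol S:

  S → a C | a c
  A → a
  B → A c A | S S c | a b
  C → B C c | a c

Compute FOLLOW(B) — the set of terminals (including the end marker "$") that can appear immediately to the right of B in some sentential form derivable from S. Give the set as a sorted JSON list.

FIRST iteration:
[1]
  A via A→a: +{a}
  B via B→A c A: +{a}
  C via C→B C c: +{a}
  S via S→a C: +{a}
  FIRST[S]={a}  FIRST[A]={a}  FIRST[B]={a}  FIRST[C]={a}
[2] (stable)
  FIRST[S]={a}  FIRST[A]={a}  FIRST[B]={a}  FIRST[C]={a}

FOLLOW sets:
seed FOLLOW(S) with $
[1]
  B→A c A: FOLLOW(A) ⊇ FIRST(c) = {c}; new: +{c}
  B→S S c: FOLLOW(S) ⊇ FIRST(S) = {a}; new: +{a}
  B→S S c: FOLLOW(S) ⊇ FIRST(c) = {c}; new: +{c}
  C→B C c: FOLLOW(B) ⊇ FIRST(C) = {a}; new: +{a}
  C→B C c: FOLLOW(C) ⊇ FIRST(c) = {c}; new: +{c}
  S→a C: FOLLOW(C) ⊇ FOLLOW(S) ⊇ {$,a,c}; new: +{$,a}
  FOLLOW(S)={$,a,c}  FOLLOW(A)={c}  FOLLOW(B)={a}  FOLLOW(C)={$,a,c}
[2]
  B→A c A: FOLLOW(A) ⊇ FOLLOW(B) ⊇ {a}; new: +{a}
  FOLLOW(S)={$,a,c}  FOLLOW(A)={a,c}  FOLLOW(B)={a}  FOLLOW(C)={$,a,c}
[3] (stable)
  FOLLOW(S)={$,a,c}  FOLLOW(A)={a,c}  FOLLOW(B)={a}  FOLLOW(C)={$,a,c}

FOLLOW(B) = ["a"]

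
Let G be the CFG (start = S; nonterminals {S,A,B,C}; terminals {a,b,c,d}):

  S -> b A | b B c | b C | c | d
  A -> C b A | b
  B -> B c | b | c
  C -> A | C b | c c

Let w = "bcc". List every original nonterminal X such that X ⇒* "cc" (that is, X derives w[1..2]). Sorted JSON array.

Convert to CNF:
  S -> T0 A | T0 C | T0 X4 | c | d
  A -> C X2 | b
  B -> B T1 | b | c
  C -> C T0 | C X3 | T1 T1 | b
  T0 -> b
  T1 -> c
  X2 -> T0 A
  X3 -> T0 A
  X4 -> B T1

Fill CYK table bottom-up (cells [i..j] with 1 ≤ i ≤ j ≤ 2 only):
  T[1,1] 'c' = {B,S,T1}  orig:{B,S}
  T[2,2] 'c' = {B,S,T1}  orig:{B,S}
  T[1,2] 'cc' = {B,C,X4}  orig:{B,C}

Original NTs in T[1,2] deriving "cc": ["B", "C"]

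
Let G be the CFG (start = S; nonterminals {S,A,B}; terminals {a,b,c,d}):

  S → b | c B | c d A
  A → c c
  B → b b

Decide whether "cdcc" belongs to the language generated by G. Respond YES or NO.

CNF form of G:
  S -> T0 B | T0 X3 | b
  A -> T0 T0
  B -> T1 T1
  T0 -> c
  T1 -> b
  T2 -> d
  X3 -> T2 A

CYK fill:
  cell(0,0) c: {T0}  orig:{}
  cell(1,1) d: {T2}  orig:{}
  cell(2,2) c: {T0}  orig:{}
  cell(3,3) c: {T0}  orig:{}
  cell(0,1) cd: ∅
  cell(1,2) dc: ∅
  cell(2,3) cc: {A}
  cell(0,2) cdc: ∅
  cell(1,3) dcc: {X3}  orig:{}
  cell(0,3) cdcc: {S}

S ∈ T[0,3] ⇒ YES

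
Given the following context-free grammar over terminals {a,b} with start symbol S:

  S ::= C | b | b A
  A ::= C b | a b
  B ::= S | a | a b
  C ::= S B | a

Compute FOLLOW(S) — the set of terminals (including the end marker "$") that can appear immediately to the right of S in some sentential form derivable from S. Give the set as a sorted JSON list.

FIRST iteration:
round 1:
  A via A→a b: +{a}
  B via B→a: +{a}
  C via C→a: +{a}
  S via S→C: +{a}
  S via S→b: +{b}
  FIRST[S]={a,b}  FIRST[A]={a}  FIRST[B]={a}  FIRST[C]={a}
round 2:
  B via B→S: +{b}
  C via C→S B: +{b}
  FIRST[S]={a,b}  FIRST[A]={a}  FIRST[B]={a,b}  FIRST[C]={a,b}
round 3:
  A via A→C b: +{b}
  FIRST[S]={a,b}  FIRST[A]={a,b}  FIRST[B]={a,b}  FIRST[C]={a,b}
round 4: (no change)
  FIRST[S]={a,b}  FIRST[A]={a,b}  FIRST[B]={a,b}  FIRST[C]={a,b}

Compute FOLLOW by fixpoint:
FOLLOW(S) := {$}
iter 1:
  A→C b: FOLLOW(C) ⊇ FIRST(b) = {b}; new: +{b}
  C→S B: FOLLOW(S) ⊇ FIRST(B) = {a,b}; new: +{a,b}
  C→S B: FOLLOW(B) ⊇ FOLLOW(C) ⊇ {b}; new: +{b}
  S→C: FOLLOW(C) ⊇ FOLLOW(S) ⊇ {$,a,b}; new: +{$,a}
  S→b A: FOLLOW(A) ⊇ FOLLOW(S) ⊇ {$,a,b}; new: +{$,a,b}
  FOLLOW(S)={$,a,b}  FOLLOW(A)={$,a,b}  FOLLOW(B)={b}  FOLLOW(C)={$,a,b}
iter 2:
  C→S B: FOLLOW(B) ⊇ FOLLOW(C) ⊇ {$,a,b}; new: +{$,a}
  FOLLOW(S)={$,a,b}  FOLLOW(A)={$,a,b}  FOLLOW(B)={$,a,b}  FOLLOW(C)={$,a,b}
iter 3: (no change)
  FOLLOW(S)={$,a,b}  FOLLOW(A)={$,a,b}  FOLLOW(B)={$,a,b}  FOLLOW(C)={$,a,b}

FOLLOW(S) = ["$", "a", "b"]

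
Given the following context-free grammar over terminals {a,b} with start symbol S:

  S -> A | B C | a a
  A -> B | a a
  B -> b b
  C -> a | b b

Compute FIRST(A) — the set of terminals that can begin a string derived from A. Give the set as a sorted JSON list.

Compute FIRST by fixpoint:
iter 1:
  A via A→a a: +{a}
  B via B→b b: +{b}
  C via C→a: +{a}
  C via C→b b: +{b}
  S via S→A: +{a}
  S via S→B C: +{b}
  S: {a,b}  A: {a}  B: {b}  C: {a,b}
iter 2:
  A via A→B: +{b}
  S: {a,b}  A: {a,b}  B: {b}  C: {a,b}
iter 3: done
  S: {a,b}  A: {a,b}  B: {b}  C: {a,b}

FIRST(A) = ["a", "b"]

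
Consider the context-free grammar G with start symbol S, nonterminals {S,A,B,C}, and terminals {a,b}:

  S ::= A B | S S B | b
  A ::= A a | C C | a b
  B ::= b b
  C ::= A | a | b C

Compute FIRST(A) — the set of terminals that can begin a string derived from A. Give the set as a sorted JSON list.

Compute FIRST by fixpoint:
pass 1:
  A via A→a b: +{a}
  B via B→b b: +{b}
  C via C→A: +{a}
  C via C→b C: +{b}
  S via S→A B: +{a}
  S via S→b: +{b}
  FIRST[S]={a,b}  FIRST[A]={a}  FIRST[B]={b}  FIRST[C]={a,b}
pass 2:
  A via A→C C: +{b}
  FIRST[S]={a,b}  FIRST[A]={a,b}  FIRST[B]={b}  FIRST[C]={a,b}
pass 3: — fixpoint
  FIRST[S]={a,b}  FIRST[A]={a,b}  FIRST[B]={b}  FIRST[C]={a,b}

FIRST(A) = ["a", "b"]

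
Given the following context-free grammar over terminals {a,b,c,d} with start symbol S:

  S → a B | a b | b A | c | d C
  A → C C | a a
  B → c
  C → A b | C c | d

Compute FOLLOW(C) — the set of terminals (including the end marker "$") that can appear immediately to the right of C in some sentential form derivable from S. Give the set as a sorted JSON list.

FIRST sets, iterate to fixpoint:
[1]
  A via A→a a: +{a}
  B via B→c: +{c}
  C via C→A b: +{a}
  C via C→d: +{d}
  S via S→a B: +{a}
  S via S→b A: +{b}
  S via S→c: +{c}
  S via S→d C: +{d}
  FIRST(S)={a,b,c,d}  FIRST(A)={a}  FIRST(B)={c}  FIRST(C)={a,d}
[2]
  A via A→C C: +{d}
  FIRST(S)={a,b,c,d}  FIRST(A)={a,d}  FIRST(B)={c}  FIRST(C)={a,d}
[3] (stable)
  FIRST(S)={a,b,c,d}  FIRST(A)={a,d}  FIRST(B)={c}  FIRST(C)={a,d}

FOLLOW iteration:
FOLLOW(S) := {$}
iter 1:
  A→C C: FOLLOW(C) ⊇ FIRST(C) = {a,d}; new: +{a,d}
  C→A b: FOLLOW(A) ⊇ FIRST(b) = {b}; new: +{b}
  C→C c: FOLLOW(C) ⊇ FIRST(c) = {c}; new: +{c}
  S→a B: FOLLOW(B) ⊇ FOLLOW(S) ⊇ {$}; new: +{$}
  S→b A: FOLLOW(A) ⊇ FOLLOW(S) ⊇ {$}; new: +{$}
  S→d C: FOLLOW(C) ⊇ FOLLOW(S) ⊇ {$}; new: +{$}
  S: {$}  A: {$,b}  B: {$}  C: {$,a,c,d}
iter 2:
  A→C C: FOLLOW(C) ⊇ FOLLOW(A) ⊇ {$,b}; new: +{b}
  S: {$}  A: {$,b}  B: {$}  C: {$,a,b,c,d}
iter 3: done
  S: {$}  A: {$,b}  B: {$}  C: {$,a,b,c,d}

FOLLOW(C) = ["$", "a", "b", "c", "d"]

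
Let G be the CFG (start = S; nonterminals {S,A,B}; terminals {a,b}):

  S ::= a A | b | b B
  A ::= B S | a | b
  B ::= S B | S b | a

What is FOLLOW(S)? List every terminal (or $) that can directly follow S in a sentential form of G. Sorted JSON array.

Compute FIRST by fixpoint:
pass 1:
  A via A→a: +{a}
  A via A→b: +{b}
  B via B→a: +{a}
  S via S→a A: +{a}
  S via S→b: +{b}
  FIRST(S)={a,b}  FIRST(A)={a,b}  FIRST(B)={a}
pass 2:
  B via B→S B: +{b}
  FIRST(S)={a,b}  FIRST(A)={a,b}  FIRST(B)={a,b}
pass 3: done
  FIRST(S)={a,b}  FIRST(A)={a,b}  FIRST(B)={a,b}

Compute FOLLOW by fixpoint:
initialize: $ ∈ FOLLOW(S)
pass 1:
  A→B S: FOLLOW(B) ⊇ FIRST(S) = {a,b}; new: +{a,b}
  B→S B: FOLLOW(S) ⊇ FIRST(B) = {a,b}; new: +{a,b}
  S→a A: FOLLOW(A) ⊇ FOLLOW(S) ⊇ {$,a,b}; new: +{$,a,b}
  S→b B: FOLLOW(B) ⊇ FOLLOW(S) ⊇ {$,a,b}; new: +{$}
  FOLLOW[S]={$,a,b}  FOLLOW[A]={$,a,b}  FOLLOW[B]={$,a,b}
pass 2: — fixpoint
  FOLLOW[S]={$,a,b}  FOLLOW[A]={$,a,b}  FOLLOW[B]={$,a,b}

FOLLOW(S) = ["$", "a", "b"]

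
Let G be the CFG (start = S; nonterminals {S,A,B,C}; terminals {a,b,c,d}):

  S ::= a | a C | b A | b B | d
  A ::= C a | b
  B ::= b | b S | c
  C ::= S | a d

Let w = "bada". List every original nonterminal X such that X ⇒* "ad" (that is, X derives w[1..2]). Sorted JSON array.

Convert to CNF:
  S -> T0 C | T1 A | T1 B | a | d
  A -> C T0 | b
  B -> T1 S | b | c
  C -> T0 C | T0 T2 | T1 A | T1 B | a | d
  T0 -> a
  T1 -> b
  T2 -> d

CYK table (by increasing span), restricted to cells inside w[1..2]:
  cell(1,1) a: {C,S,T0}  orig:{C,S}
  cell(2,2) d: {C,S,T2}  orig:{C,S}
  cell(1,2) ad: {C,S}

Original NTs in T[1,2] deriving "ad": ["C", "S"]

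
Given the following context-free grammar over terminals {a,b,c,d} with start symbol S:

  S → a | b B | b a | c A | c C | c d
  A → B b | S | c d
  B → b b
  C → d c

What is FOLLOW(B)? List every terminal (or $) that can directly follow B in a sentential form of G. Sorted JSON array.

FIRST sets, iterate to fixpoint:
pass 1:
  A via A→c d: +{c}
  B via B→b b: +{b}
  C via C→d c: +{d}
  S via S→a: +{a}
  S via S→b B: +{b}
  S via S→c A: +{c}
  FIRST[S]={a,b,c}  FIRST[A]={c}  FIRST[B]={b}  FIRST[C]={d}
pass 2:
  A via A→B b: +{b}
  A via A→S: +{a}
  FIRST[S]={a,b,c}  FIRST[A]={a,b,c}  FIRST[B]={b}  FIRST[C]={d}
pass 3: (no change)
  FIRST[S]={a,b,c}  FIRST[A]={a,b,c}  FIRST[B]={b}  FIRST[C]={d}

FOLLOW iteration:
FOLLOW(S) := {$}
pass 1:
  A→B b: FOLLOW(B) ⊇ FIRST(b) = {b}; new: +{b}
  S→b B: FOLLOW(B) ⊇ FOLLOW(S) ⊇ {$}; new: +{$}
  S→c A: FOLLOW(A) ⊇ FOLLOW(S) ⊇ {$}; new: +{$}
  S→c C: FOLLOW(C) ⊇ FOLLOW(S) ⊇ {$}; new: +{$}
  FOLLOW(S)={$}  FOLLOW(A)={$}  FOLLOW(B)={$,b}  FOLLOW(C)={$}
pass 2: — fixpoint
  FOLLOW(S)={$}  FOLLOW(A)={$}  FOLLOW(B)={$,b}  FOLLOW(C)={$}

FOLLOW(B) = ["$", "b"]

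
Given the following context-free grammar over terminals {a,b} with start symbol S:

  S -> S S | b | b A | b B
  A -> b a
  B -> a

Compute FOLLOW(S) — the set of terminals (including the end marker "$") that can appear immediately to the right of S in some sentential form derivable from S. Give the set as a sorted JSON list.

Compute FIRST by fixpoint:
round 1:
  A via A→b a: +{b}
  B via B→a: +{a}
  S via S→b: +{b}
  FIRST(S)={b}  FIRST(A)={b}  FIRST(B)={a}
round 2: done
  FIRST(S)={b}  FIRST(A)={b}  FIRST(B)={a}

Compute FOLLOW by fixpoint:
FOLLOW(S) := {$}
iter 1:
  S→S S: FOLLOW(S) ⊇ FIRST(S) = {b}; new: +{b}
  S→b A: FOLLOW(A) ⊇ FOLLOW(S) ⊇ {$,b}; new: +{$,b}
  S→b B: FOLLOW(B) ⊇ FOLLOW(S) ⊇ {$,b}; new: +{$,b}
  S: {$,b}  A: {$,b}  B: {$,b}
iter 2: (no change)
  S: {$,b}  A: {$,b}  B: {$,b}

FOLLOW(S) = ["$", "b"]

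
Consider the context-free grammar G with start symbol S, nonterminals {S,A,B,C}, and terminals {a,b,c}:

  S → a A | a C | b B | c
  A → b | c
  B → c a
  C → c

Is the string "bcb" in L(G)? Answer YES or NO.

Convert to CNF:
  S -> T1 A | T1 C | T2 B | c
  A -> b | c
  B -> T0 T1
  C -> c
  T0 -> c
  T1 -> a
  T2 -> b

Fill CYK table bottom-up:
  [0..0]={A,T2}  "b"  orig:{A}
  [1..1]={A,C,S,T0}  "c"  orig:{A,C,S}
  [2..2]={A,T2}  "b"  orig:{A}
  [0..1]=∅  "bc"
  [1..2]=∅  "cb"
  [0..2]=∅  "bcb"

S ∉ T[0,2] ⇒ NO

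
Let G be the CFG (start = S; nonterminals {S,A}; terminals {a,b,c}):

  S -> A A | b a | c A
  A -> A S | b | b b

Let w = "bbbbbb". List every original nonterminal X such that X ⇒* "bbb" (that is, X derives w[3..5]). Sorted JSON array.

CNF form of G:
  S -> A A | T0 T1 | T2 A
  A -> A S | T0 T0 | b
  T0 -> b
  T1 -> a
  T2 -> c

CYK fill — only the sub-triangle for w[3..5]:
  cell(3,3) b: {A,T0}  orig:{A}
  cell(4,4) b: {A,T0}  orig:{A}
  cell(5,5) b: {A,T0}  orig:{A}
  cell(3,4) bb: {A,S}
  cell(4,5) bb: {A,S}
  cell(3,5) bbb: {A,S}

Original NTs in T[3,5] deriving "bbb": ["A", "S"]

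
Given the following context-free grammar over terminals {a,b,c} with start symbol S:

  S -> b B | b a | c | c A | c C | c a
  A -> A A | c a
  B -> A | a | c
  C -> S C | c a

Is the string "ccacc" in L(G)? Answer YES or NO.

Convert to CNF:
  S -> T0 A | T0 C | T0 T1 | T2 B | T2 T1 | c
  A -> A A | T0 T1
  B -> A A | T0 T1 | a | c
  C -> S C | T0 T1
  T0 -> c
  T1 -> a
  T2 -> b

Fill CYK table bottom-up:
  T[0,0] 'c' = {B,S,T0}  orig:{B,S}
  T[1,1] 'c' = {B,S,T0}  orig:{B,S}
  T[2,2] 'a' = {B,T1}  orig:{B}
  T[3,3] 'c' = {B,S,T0}  orig:{B,S}
  T[4,4] 'c' = {B,S,T0}  orig:{B,S}
  T[0,1] 'cc' = ∅
  T[1,2] 'ca' = {A,B,C,S}
  T[2,3] 'ac' = ∅
  T[3,4] 'cc' = ∅
  T[0,2] 'cca' = {C,S}
  T[1,3] 'cac' = ∅
  T[2,4] 'acc' = ∅
  T[0,3] 'ccac' = ∅
  T[1,4] 'cacc' = ∅
  T[0,4] 'ccacc' = ∅

S ∉ T[0,4] ⇒ NO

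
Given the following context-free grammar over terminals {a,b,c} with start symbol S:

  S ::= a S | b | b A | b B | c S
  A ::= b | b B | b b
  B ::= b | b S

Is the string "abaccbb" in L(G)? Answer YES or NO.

CNF form of G:
  S -> T0 A | T0 B | T1 S | T2 S | b
  A -> T0 B | T0 T0 | b
  B -> T0 S | b
  T0 -> b
  T1 -> a
  T2 -> c

CYK table (by increasing span):
  T[0,0] 'a' = {T1}  orig:{}
  T[1,1] 'b' = {A,B,S,T0}  orig:{A,B,S}
  T[2,2] 'a' = {T1}  orig:{}
  T[3,3] 'c' = {T2}  orig:{}
  T[4,4] 'c' = {T2}  orig:{}
  T[5,5] 'b' = {A,B,S,T0}  orig:{A,B,S}
  T[6,6] 'b' = {A,B,S,T0}  orig:{A,B,S}
  T[0,1] 'ab' = {S}
  T[1,2] 'ba' = ∅
  T[2,3] 'ac' = ∅
  T[3,4] 'cc' = ∅
  T[4,5] 'cb' = {S}
  T[5,6] 'bb' = {A,B,S}
  T[0,2] 'aba' = ∅
  T[1,3] 'bac' = ∅
  T[2,4] 'acc' = ∅
  T[3,5] 'ccb' = {S}
  T[4,6] 'cbb' = {S}
  T[0,3] 'abac' = ∅
  T[1,4] 'bacc' = ∅
  T[2,5] 'accb' = {S}
  T[3,6] 'ccbb' = {S}
  T[0,4] 'abacc' = ∅
  T[1,5] 'baccb' = {B}
  T[2,6] 'accbb' = {S}
  T[0,5] 'abaccb' = ∅
  T[1,6] 'baccbb' = {B}
  T[0,6] 'abaccbb' = ∅

S ∉ T[0,6] ⇒ NO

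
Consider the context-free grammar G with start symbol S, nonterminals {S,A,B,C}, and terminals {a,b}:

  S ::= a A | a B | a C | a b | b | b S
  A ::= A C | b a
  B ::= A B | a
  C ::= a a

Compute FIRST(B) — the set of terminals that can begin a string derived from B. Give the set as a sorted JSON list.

FIRST iteration:
[1]
  A via A→b a: +{b}
  B via B→A B: +{b}
  B via B→a: +{a}
  C via C→a a: +{a}
  S via S→a A: +{a}
  S via S→b: +{b}
  FIRST[S]={a,b}  FIRST[A]={b}  FIRST[B]={a,b}  FIRST[C]={a}
[2] — fixpoint
  FIRST[S]={a,b}  FIRST[A]={b}  FIRST[B]={a,b}  FIRST[C]={a}

FIRST(B) = ["a", "b"]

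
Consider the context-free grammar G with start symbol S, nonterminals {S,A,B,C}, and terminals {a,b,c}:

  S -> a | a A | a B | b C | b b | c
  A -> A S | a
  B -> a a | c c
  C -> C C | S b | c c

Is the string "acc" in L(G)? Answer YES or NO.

CNF form of G:
  S -> T0 A | T0 B | T2 C | T2 T2 | a | c
  A -> A S | a
  B -> T0 T0 | T1 T1
  C -> C C | S T2 | T1 T1
  T0 -> a
  T1 -> c
  T2 -> b

Fill CYK table bottom-up:
  T[0,0] 'a' = {A,S,T0}  orig:{A,S}
  T[1,1] 'c' = {S,T1}  orig:{S}
  T[2,2] 'c' = {S,T1}  orig:{S}
  T[0,1] 'ac' = {A}
  T[1,2] 'cc' = {B,C}
  T[0,2] 'acc' = {A,S}

S ∈ T[0,2] ⇒ YES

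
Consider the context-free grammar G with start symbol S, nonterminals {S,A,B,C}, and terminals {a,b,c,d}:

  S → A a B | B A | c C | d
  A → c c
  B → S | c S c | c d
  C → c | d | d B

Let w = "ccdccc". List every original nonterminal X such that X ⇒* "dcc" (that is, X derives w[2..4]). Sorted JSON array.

CNF form of G:
  S -> A X5 | B A | T0 C | d
  A -> T0 T0
  B -> A X3 | B A | T0 C | T0 T2 | T0 X4 | d
  C -> T2 B | c | d
  T0 -> c
  T1 -> a
  T2 -> d
  X3 -> T1 B
  X4 -> S T0
  X5 -> T1 B

CYK fill, restricted to cells inside w[2..4]:
  T[2,2] 'd' = {B,C,S,T2}  orig:{B,C,S}
  T[3,3] 'c' = {C,T0}  orig:{C}
  T[4,4] 'c' = {C,T0}  orig:{C}
  T[2,3] 'dc' = {X4}  orig:{}
  T[3,4] 'cc' = {A,B,S}
  T[2,4] 'dcc' = {B,C,S}

Original NTs in T[2,4] deriving "dcc": ["B", "C", "S"]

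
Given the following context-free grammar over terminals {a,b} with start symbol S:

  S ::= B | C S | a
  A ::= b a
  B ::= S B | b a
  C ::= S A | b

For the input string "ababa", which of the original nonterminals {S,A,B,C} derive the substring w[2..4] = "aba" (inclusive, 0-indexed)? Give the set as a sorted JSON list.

CNF form of G:
  S -> C S | S B | T0 T1 | a
  A -> T0 T1
  B -> S B | T0 T1
  C -> S A | b
  T0 -> b
  T1 -> a

CYK fill (cells [i..j] with 2 ≤ i ≤ j ≤ 4 only):
  [2..2]={S,T1}  "a"  orig:{S}
  [3..3]={C,T0}  "b"  orig:{C}
  [4..4]={S,T1}  "a"  orig:{S}
  [2..3]=∅  "ab"
  [3..4]={A,B,S}  "ba"
  [2..4]={B,C,S}  "aba"

Original NTs in T[2,4] deriving "aba": ["B", "C", "S"]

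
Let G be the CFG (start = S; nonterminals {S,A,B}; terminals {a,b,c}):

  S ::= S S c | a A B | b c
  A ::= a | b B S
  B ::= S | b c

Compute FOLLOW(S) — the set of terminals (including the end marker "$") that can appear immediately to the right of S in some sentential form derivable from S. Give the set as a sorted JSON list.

Compute FIRST by fixpoint:
[1]
  A via A→a: +{a}
  A via A→b B S: +{b}
  B via B→b c: +{b}
  S via S→a A B: +{a}
  S via S→b c: +{b}
  FIRST[S]={a,b}  FIRST[A]={a,b}  FIRST[B]={b}
[2]
  B via B→S: +{a}
  FIRST[S]={a,b}  FIRST[A]={a,b}  FIRST[B]={a,b}
[3] (no change)
  FIRST[S]={a,b}  FIRST[A]={a,b}  FIRST[B]={a,b}

FOLLOW iteration:
initialize: $ ∈ FOLLOW(S)
round 1:
  A→b B S: FOLLOW(B) ⊇ FIRST(S) = {a,b}; new: +{a,b}
  B→S: FOLLOW(S) ⊇ FOLLOW(B) ⊇ {a,b}; new: +{a,b}
  S→S S c: FOLLOW(S) ⊇ FIRST(c) = {c}; new: +{c}
  S→a A B: FOLLOW(A) ⊇ FIRST(B) = {a,b}; new: +{a,b}
  S→a A B: FOLLOW(B) ⊇ FOLLOW(S) ⊇ {$,a,b,c}; new: +{$,c}
  FOLLOW(S)={$,a,b,c}  FOLLOW(A)={a,b}  FOLLOW(B)={$,a,b,c}
round 2: (stable)
  FOLLOW(S)={$,a,b,c}  FOLLOW(A)={a,b}  FOLLOW(B)={$,a,b,c}

FOLLOW(S) = ["$", "a", "b", "c"]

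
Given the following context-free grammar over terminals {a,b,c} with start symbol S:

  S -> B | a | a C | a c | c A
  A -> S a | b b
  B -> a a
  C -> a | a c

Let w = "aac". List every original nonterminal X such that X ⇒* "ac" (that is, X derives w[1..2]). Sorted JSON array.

Convert to CNF:
  S -> T0 C | T0 T0 | T0 T2 | T2 A | a
  A -> S T0 | T1 T1
  B -> T0 T0
  C -> T0 T2 | a
  T0 -> a
  T1 -> b
  T2 -> c

CYK fill, restricted to cells inside w[1..2]:
  [1..1]={C,S,T0}  "a"  orig:{C,S}
  [2..2]={T2}  "c"  orig:{}
  [1..2]={C,S}  "ac"

Original NTs in T[1,2] deriving "ac": ["C", "S"]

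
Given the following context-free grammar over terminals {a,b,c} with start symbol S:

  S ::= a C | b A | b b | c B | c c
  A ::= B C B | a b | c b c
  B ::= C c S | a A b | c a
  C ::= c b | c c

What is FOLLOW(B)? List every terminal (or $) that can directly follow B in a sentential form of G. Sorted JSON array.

FIRST sets, iterate to fixpoint:
iter 1:
  A via A→a b: +{a}
  A via A→c b c: +{c}
  B via B→a A b: +{a}
  B via B→c a: +{c}
  C via C→c b: +{c}
  S via S→a C: +{a}
  S via S→b A: +{b}
  S via S→c B: +{c}
  S: {a,b,c}  A: {a,c}  B: {a,c}  C: {c}
iter 2: — fixpoint
  S: {a,b,c}  A: {a,c}  B: {a,c}  C: {c}

FOLLOW iteration:
initialize: $ ∈ FOLLOW(S)
iter 1:
  A→B C B: FOLLOW(B) ⊇ FIRST(C) = {c}; new: +{c}
  A→B C B: FOLLOW(C) ⊇ FIRST(B) = {a,c}; new: +{a,c}
  B→C c S: FOLLOW(S) ⊇ FOLLOW(B) ⊇ {c}; new: +{c}
  B→a A b: FOLLOW(A) ⊇ FIRST(b) = {b}; new: +{b}
  S→a C: FOLLOW(C) ⊇ FOLLOW(S) ⊇ {$,c}; new: +{$}
  S→b A: FOLLOW(A) ⊇ FOLLOW(S) ⊇ {$,c}; new: +{$,c}
  S→c B: FOLLOW(B) ⊇ FOLLOW(S) ⊇ {$,c}; new: +{$}
  FOLLOW(S)={$,c}  FOLLOW(A)={$,b,c}  FOLLOW(B)={$,c}  FOLLOW(C)={$,a,c}
iter 2:
  A→B C B: FOLLOW(B) ⊇ FOLLOW(A) ⊇ {$,b,c}; new: +{b}
  B→C c S: FOLLOW(S) ⊇ FOLLOW(B) ⊇ {$,b,c}; new: +{b}
  S→a C: FOLLOW(C) ⊇ FOLLOW(S) ⊇ {$,b,c}; new: +{b}
  FOLLOW(S)={$,b,c}  FOLLOW(A)={$,b,c}  FOLLOW(B)={$,b,c}  FOLLOW(C)={$,a,b,c}
iter 3: (no change)
  FOLLOW(S)={$,b,c}  FOLLOW(A)={$,b,c}  FOLLOW(B)={$,b,c}  FOLLOW(C)={$,a,b,c}

FOLLOW(B) = ["$", "b", "c"]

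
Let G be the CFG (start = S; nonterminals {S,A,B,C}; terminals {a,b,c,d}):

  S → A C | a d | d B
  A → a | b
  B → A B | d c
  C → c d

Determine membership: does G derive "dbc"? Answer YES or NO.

Convert to CNF:
  S -> A C | T0 B | T2 T0
  A -> a | b
  B -> A B | T0 T1
  C -> T1 T0
  T0 -> d
  T1 -> c
  T2 -> a

CYK table (by increasing span):
  cell(0,0) d: {T0}  orig:{}
  cell(1,1) b: {A}
  cell(2,2) c: {T1}  orig:{}
  cell(0,1) db: ∅
  cell(1,2) bc: ∅
  cell(0,2) dbc: ∅

S ∉ T[0,2] ⇒ NO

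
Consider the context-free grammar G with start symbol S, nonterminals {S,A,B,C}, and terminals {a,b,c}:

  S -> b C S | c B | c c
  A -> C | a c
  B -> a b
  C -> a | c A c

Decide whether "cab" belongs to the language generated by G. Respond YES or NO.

CNF form of G:
  S -> T1 B | T1 T1 | T2 X5
  A -> T0 T1 | T1 X3 | a
  B -> T0 T2
  C -> T1 X4 | a
  T0 -> a
  T1 -> c
  T2 -> b
  X3 -> A T1
  X4 -> A T1
  X5 -> C S

CYK fill:
  [0..0]={T1}  "c"  orig:{}
  [1..1]={A,C,T0}  "a"  orig:{A,C}
  [2..2]={T2}  "b"  orig:{}
  [0..1]=∅  "ca"
  [1..2]={B}  "ab"
  [0..2]={S}  "cab"

S ∈ T[0,2] ⇒ YES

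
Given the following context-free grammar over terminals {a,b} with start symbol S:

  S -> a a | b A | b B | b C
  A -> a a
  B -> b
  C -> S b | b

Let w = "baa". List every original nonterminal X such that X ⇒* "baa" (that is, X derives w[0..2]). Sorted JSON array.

Convert to CNF:
  S -> T0 T0 | T1 A | T1 B | T1 C
  A -> T0 T0
  B -> b
  C -> S T1 | b
  T0 -> a
  T1 -> b

CYK fill (cells [i..j] with 0 ≤ i ≤ j ≤ 2 only):
  T[0,0] 'b' = {B,C,T1}  orig:{B,C}
  T[1,1] 'a' = {T0}  orig:{}
  T[2,2] 'a' = {T0}  orig:{}
  T[0,1] 'ba' = ∅
  T[1,2] 'aa' = {A,S}
  T[0,2] 'baa' = {S}

Original NTs in T[0,2] deriving "baa": ["S"]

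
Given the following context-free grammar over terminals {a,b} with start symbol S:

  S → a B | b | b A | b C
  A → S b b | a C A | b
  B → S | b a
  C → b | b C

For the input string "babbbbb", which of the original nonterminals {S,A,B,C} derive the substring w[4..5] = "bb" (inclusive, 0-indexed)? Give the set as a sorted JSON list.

CNF form of G:
  S -> T0 A | T0 C | T1 B | b
  A -> S X2 | T1 X3 | b
  B -> T0 A | T0 C | T0 T1 | T1 B | b
  C -> T0 C | b
  T0 -> b
  T1 -> a
  X2 -> T0 T0
  X3 -> C A

CYK fill — only the sub-triangle for w[4..5]:
  cell(4,4) b: {A,B,C,S,T0}  orig:{A,B,C,S}
  cell(5,5) b: {A,B,C,S,T0}  orig:{A,B,C,S}
  cell(4,5) bb: {B,C,S,X2,X3}  orig:{B,C,S}

Original NTs in T[4,5] deriving "bb": ["B", "C", "S"]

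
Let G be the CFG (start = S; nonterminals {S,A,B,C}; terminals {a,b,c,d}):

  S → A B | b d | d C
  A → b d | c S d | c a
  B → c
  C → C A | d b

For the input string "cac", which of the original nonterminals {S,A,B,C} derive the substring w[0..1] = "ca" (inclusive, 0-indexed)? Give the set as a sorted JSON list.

Convert to CNF:
  S -> A B | T0 T1 | T1 C
  A -> T0 T1 | T2 T3 | T2 X4
  B -> c
  C -> C A | T1 T0
  T0 -> b
  T1 -> d
  T2 -> c
  T3 -> a
  X4 -> S T1

Fill CYK table bottom-up — only the sub-triangle for w[0..1]:
  T[0,0] 'c' = {B,T2}  orig:{B}
  T[1,1] 'a' = {T3}  orig:{}
  T[0,1] 'ca' = {A}

Original NTs in T[0,1] deriving "ca": ["A"]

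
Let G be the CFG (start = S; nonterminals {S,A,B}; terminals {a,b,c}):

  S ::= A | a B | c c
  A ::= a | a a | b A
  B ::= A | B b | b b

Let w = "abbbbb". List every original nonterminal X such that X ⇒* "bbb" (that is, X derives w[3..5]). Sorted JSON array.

Convert to CNF:
  S -> T0 B | T0 T0 | T1 A | T2 T2 | a
  A -> T0 T0 | T1 A | a
  B -> B T1 | T0 T0 | T1 A | T1 T1 | a
  T0 -> a
  T1 -> b
  T2 -> c

CYK table (by increasing span), restricted to cells inside w[3..5]:
  T[3,3] 'b' = {T1}  orig:{}
  T[4,4] 'b' = {T1}  orig:{}
  T[5,5] 'b' = {T1}  orig:{}
  T[3,4] 'bb' = {B}
  T[4,5] 'bb' = {B}
  T[3,5] 'bbb' = {B}

Original NTs in T[3,5] deriving "bbb": ["B"]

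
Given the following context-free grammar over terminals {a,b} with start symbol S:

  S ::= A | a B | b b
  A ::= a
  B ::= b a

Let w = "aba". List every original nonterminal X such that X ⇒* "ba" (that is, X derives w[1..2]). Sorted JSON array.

CNF form of G:
  S -> T0 T0 | T1 B | a
  A -> a
  B -> T0 T1
  T0 -> b
  T1 -> a

Fill CYK table bottom-up (cells [i..j] with 1 ≤ i ≤ j ≤ 2 only):
  [1..1]={T0}  "b"  orig:{}
  [2..2]={A,S,T1}  "a"  orig:{A,S}
  [1..2]={B}  "ba"

Original NTs in T[1,2] deriving "ba": ["B"]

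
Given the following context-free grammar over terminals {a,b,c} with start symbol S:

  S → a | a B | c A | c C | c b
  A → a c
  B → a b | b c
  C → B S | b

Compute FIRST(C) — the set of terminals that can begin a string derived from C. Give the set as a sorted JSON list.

Compute FIRST by fixpoint:
pass 1:
  A via A→a c: +{a}
  B via B→a b: +{a}
  B via B→b c: +{b}
  C via C→B S: +{a,b}
  S via S→a: +{a}
  S via S→c A: +{c}
  FIRST(S)={a,c}  FIRST(A)={a}  FIRST(B)={a,b}  FIRST(C)={a,b}
pass 2: — fixpoint
  FIRST(S)={a,c}  FIRST(A)={a}  FIRST(B)={a,b}  FIRST(C)={a,b}

FIRST(C) = ["a", "b"]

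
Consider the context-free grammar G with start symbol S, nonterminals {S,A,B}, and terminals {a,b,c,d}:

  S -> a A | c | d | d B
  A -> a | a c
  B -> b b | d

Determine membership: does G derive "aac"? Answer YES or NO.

CNF form of G:
  S -> T0 A | T3 B | c | d
  A -> T0 T1 | a
  B -> T2 T2 | d
  T0 -> a
  T1 -> c
  T2 -> b
  T3 -> d

CYK table (by increasing span):
  [0..0]={A,T0}  "a"  orig:{A}
  [1..1]={A,T0}  "a"  orig:{A}
  [2..2]={S,T1}  "c"  orig:{S}
  [0..1]={S}  "aa"
  [1..2]={A}  "ac"
  [0..2]={S}  "aac"

S ∈ T[0,2] ⇒ YES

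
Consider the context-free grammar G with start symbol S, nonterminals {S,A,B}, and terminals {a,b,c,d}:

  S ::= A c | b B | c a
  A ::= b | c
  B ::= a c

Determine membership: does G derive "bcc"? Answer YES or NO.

Convert to CNF:
  S -> A T1 | T1 T0 | T2 B
  A -> b | c
  B -> T0 T1
  T0 -> a
  T1 -> c
  T2 -> b

CYK table (by increasing span):
  T[0,0] 'b' = {A,T2}  orig:{A}
  T[1,1] 'c' = {A,T1}  orig:{A}
  T[2,2] 'c' = {A,T1}  orig:{A}
  T[0,1] 'bc' = {S}
  T[1,2] 'cc' = {S}
  T[0,2] 'bcc' = ∅

S ∉ T[0,2] ⇒ NO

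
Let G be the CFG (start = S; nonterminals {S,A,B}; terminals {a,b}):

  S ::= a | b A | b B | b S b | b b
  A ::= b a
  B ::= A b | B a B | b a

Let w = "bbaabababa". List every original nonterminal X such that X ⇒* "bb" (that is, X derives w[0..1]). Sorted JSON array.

CNF form of G:
  S -> T0 A | T0 B | T0 T0 | T0 X3 | a
  A -> T0 T1
  B -> A T0 | B X2 | T0 T1
  T0 -> b
  T1 -> a
  X2 -> T1 B
  X3 -> S T0

CYK table (by increasing span) — only the sub-triangle for w[0..1]:
  T[0,0] 'b' = {T0}  orig:{}
  T[1,1] 'b' = {T0}  orig:{}
  T[0,1] 'bb' = {S}

Original NTs in T[0,1] deriving "bb": ["S"]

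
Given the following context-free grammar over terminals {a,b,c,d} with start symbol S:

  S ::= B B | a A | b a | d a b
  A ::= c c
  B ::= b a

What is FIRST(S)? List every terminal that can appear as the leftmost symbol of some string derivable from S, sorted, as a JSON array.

Compute FIRST by fixpoint:
pass 1:
  A via A→c c: +{c}
  B via B→b a: +{b}
  S via S→B B: +{b}
  S via S→a A: +{a}
  S via S→d a b: +{d}
  FIRST[S]={a,b,d}  FIRST[A]={c}  FIRST[B]={b}
pass 2: — fixpoint
  FIRST[S]={a,b,d}  FIRST[A]={c}  FIRST[B]={b}

FIRST(S) = ["a", "b", "d"]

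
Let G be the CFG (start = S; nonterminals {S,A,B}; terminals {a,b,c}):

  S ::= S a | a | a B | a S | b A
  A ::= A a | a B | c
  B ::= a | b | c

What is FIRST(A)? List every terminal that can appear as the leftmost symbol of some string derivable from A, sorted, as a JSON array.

FIRST iteration:
iter 1:
  A via A→a B: +{a}
  A via A→c: +{c}
  B via B→a: +{a}
  B via B→b: +{b}
  B via B→c: +{c}
  S via S→a: +{a}
  S via S→b A: +{b}
  FIRST(S)={a,b}  FIRST(A)={a,c}  FIRST(B)={a,b,c}
iter 2: done
  FIRST(S)={a,b}  FIRST(A)={a,c}  FIRST(B)={a,b,c}

FIRST(A) = ["a", "c"]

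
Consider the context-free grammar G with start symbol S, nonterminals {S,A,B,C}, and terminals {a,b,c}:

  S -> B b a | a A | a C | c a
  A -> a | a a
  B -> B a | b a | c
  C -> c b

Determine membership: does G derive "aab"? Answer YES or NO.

Convert to CNF:
  S -> B X3 | T0 A | T0 C | T2 T0
  A -> T0 T0 | a
  B -> B T0 | T1 T0 | c
  C -> T2 T1
  T0 -> a
  T1 -> b
  T2 -> c
  X3 -> T1 T0

CYK table (by increasing span):
  cell(0,0) a: {A,T0}  orig:{A}
  cell(1,1) a: {A,T0}  orig:{A}
  cell(2,2) b: {T1}  orig:{}
  cell(0,1) aa: {A,S}
  cell(1,2) ab: ∅
  cell(0,2) aab: ∅

S ∉ T[0,2] ⇒ NO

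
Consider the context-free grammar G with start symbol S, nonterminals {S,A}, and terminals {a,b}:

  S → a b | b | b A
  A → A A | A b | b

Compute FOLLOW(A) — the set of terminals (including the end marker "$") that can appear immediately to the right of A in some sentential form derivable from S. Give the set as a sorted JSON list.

FIRST iteration:
[1]
  A via A→b: +{b}
  S via S→a b: +{a}
  S via S→b: +{b}
  FIRST[S]={a,b}  FIRST[A]={b}
[2] — fixpoint
  FIRST[S]={a,b}  FIRST[A]={b}

Compute FOLLOW by fixpoint:
seed FOLLOW(S) with $
round 1:
  A→A A: FOLLOW(A) ⊇ FIRST(A) = {b}; new: +{b}
  S→b A: FOLLOW(A) ⊇ FOLLOW(S) ⊇ {$}; new: +{$}
  S: {$}  A: {$,b}
round 2: (no change)
  S: {$}  A: {$,b}

FOLLOW(A) = ["$", "b"]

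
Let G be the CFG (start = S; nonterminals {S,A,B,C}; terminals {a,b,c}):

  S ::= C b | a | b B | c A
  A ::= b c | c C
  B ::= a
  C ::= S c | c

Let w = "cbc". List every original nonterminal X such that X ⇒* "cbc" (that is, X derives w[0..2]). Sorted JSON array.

Convert to CNF:
  S -> C T0 | T0 B | T1 A | a
  A -> T0 T1 | T1 C
  B -> a
  C -> S T1 | c
  T0 -> b
  T1 -> c

CYK fill (cells [i..j] with 0 ≤ i ≤ j ≤ 2 only):
  [0..0]={C,T1}  "c"  orig:{C}
  [1..1]={T0}  "b"  orig:{}
  [2..2]={C,T1}  "c"  orig:{C}
  [0..1]={S}  "cb"
  [1..2]={A}  "bc"
  [0..2]={C,S}  "cbc"

Original NTs in T[0,2] deriving "cbc": ["C", "S"]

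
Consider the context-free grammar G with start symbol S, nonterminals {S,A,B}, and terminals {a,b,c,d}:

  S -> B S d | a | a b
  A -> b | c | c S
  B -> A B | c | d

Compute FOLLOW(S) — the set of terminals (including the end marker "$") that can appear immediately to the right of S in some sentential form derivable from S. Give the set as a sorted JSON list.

FIRST iteration:
iter 1:
  A via A→b: +{b}
  A via A→c: +{c}
  B via B→A B: +{b,c}
  B via B→d: +{d}
  S via S→B S d: +{b,c,d}
  S via S→a: +{a}
  FIRST(S)={a,b,c,d}  FIRST(A)={b,c}  FIRST(B)={b,c,d}
iter 2: — fixpoint
  FIRST(S)={a,b,c,d}  FIRST(A)={b,c}  FIRST(B)={b,c,d}

FOLLOW sets:
FOLLOW(S) := {$}
round 1:
  B→A B: FOLLOW(A) ⊇ FIRST(B) = {b,c,d}; new: +{b,c,d}
  S→B S d: FOLLOW(B) ⊇ FIRST(S) = {a,b,c,d}; new: +{a,b,c,d}
  S→B S d: FOLLOW(S) ⊇ FIRST(d) = {d}; new: +{d}
  FOLLOW(S)={$,d}  FOLLOW(A)={b,c,d}  FOLLOW(B)={a,b,c,d}
round 2:
  A→c S: FOLLOW(S) ⊇ FOLLOW(A) ⊇ {b,c,d}; new: +{b,c}
  FOLLOW(S)={$,b,c,d}  FOLLOW(A)={b,c,d}  FOLLOW(B)={a,b,c,d}
round 3: done
  FOLLOW(S)={$,b,c,d}  FOLLOW(A)={b,c,d}  FOLLOW(B)={a,b,c,d}

FOLLOW(S) = ["$", "b", "c", "d"]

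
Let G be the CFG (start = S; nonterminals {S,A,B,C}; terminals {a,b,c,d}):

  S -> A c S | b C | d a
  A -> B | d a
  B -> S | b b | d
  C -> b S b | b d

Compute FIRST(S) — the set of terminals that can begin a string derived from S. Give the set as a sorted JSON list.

Compute FIRST by fixpoint:
[1]
  A via A→d a: +{d}
  B via B→b b: +{b}
  B via B→d: +{d}
  C via C→b S b: +{b}
  S via S→A c S: +{d}
  S via S→b C: +{b}
  S: {b,d}  A: {d}  B: {b,d}  C: {b}
[2]
  A via A→B: +{b}
  S: {b,d}  A: {b,d}  B: {b,d}  C: {b}
[3] (stable)
  S: {b,d}  A: {b,d}  B: {b,d}  C: {b}

FIRST(S) = ["b", "d"]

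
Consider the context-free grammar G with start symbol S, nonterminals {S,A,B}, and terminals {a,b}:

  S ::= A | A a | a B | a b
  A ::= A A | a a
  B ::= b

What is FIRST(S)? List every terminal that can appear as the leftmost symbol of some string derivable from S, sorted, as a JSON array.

FIRST iteration:
[1]
  A via A→a a: +{a}
  B via B→b: +{b}
  S via S→A: +{a}
  FIRST(S)={a}  FIRST(A)={a}  FIRST(B)={b}
[2] (no change)
  FIRST(S)={a}  FIRST(A)={a}  FIRST(B)={b}

FIRST(S) = ["a"]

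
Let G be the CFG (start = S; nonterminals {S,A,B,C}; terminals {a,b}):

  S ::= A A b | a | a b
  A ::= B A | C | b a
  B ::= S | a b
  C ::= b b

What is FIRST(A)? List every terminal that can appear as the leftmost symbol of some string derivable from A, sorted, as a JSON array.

FIRST sets, iterate to fixpoint:
[1]
  A via A→b a: +{b}
  B via B→a b: +{a}
  C via C→b b: +{b}
  S via S→A A b: +{b}
  S via S→a: +{a}
  FIRST(S)={a,b}  FIRST(A)={b}  FIRST(B)={a}  FIRST(C)={b}
[2]
  A via A→B A: +{a}
  B via B→S: +{b}
  FIRST(S)={a,b}  FIRST(A)={a,b}  FIRST(B)={a,b}  FIRST(C)={b}
[3] done
  FIRST(S)={a,b}  FIRST(A)={a,b}  FIRST(B)={a,b}  FIRST(C)={b}

FIRST(A) = ["a", "b"]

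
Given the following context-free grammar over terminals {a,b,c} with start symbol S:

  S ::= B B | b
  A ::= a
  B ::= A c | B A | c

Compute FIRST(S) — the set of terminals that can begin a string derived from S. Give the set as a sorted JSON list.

FIRST sets, iterate to fixpoint:
iter 1:
  A via A→a: +{a}
  B via B→A c: +{a}
  B via B→c: +{c}
  S via S→B B: +{a,c}
  S via S→b: +{b}
  FIRST[S]={a,b,c}  FIRST[A]={a}  FIRST[B]={a,c}
iter 2: — fixpoint
  FIRST[S]={a,b,c}  FIRST[A]={a}  FIRST[B]={a,c}

FIRST(S) = ["a", "b", "c"]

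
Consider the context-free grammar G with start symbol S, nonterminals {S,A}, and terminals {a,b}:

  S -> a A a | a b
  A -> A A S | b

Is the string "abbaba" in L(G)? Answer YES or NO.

CNF form of G:
  S -> T0 T1 | T0 X3
  A -> A X2 | b
  T0 -> a
  T1 -> b
  X2 -> A S
  X3 -> A T0

CYK table (by increasing span):
  cell(0,0) a: {T0}  orig:{}
  cell(1,1) b: {A,T1}  orig:{A}
  cell(2,2) b: {A,T1}  orig:{A}
  cell(3,3) a: {T0}  orig:{}
  cell(4,4) b: {A,T1}  orig:{A}
  cell(5,5) a: {T0}  orig:{}
  cell(0,1) ab: {S}
  cell(1,2) bb: ∅
  cell(2,3) ba: {X3}  orig:{}
  cell(3,4) ab: {S}
  cell(4,5) ba: {X3}  orig:{}
  cell(0,2) abb: ∅
  cell(1,3) bba: ∅
  cell(2,4) bab: {X2}  orig:{}
  cell(3,5) aba: {S}
  cell(0,3) abba: ∅
  cell(1,4) bbab: {A}
  cell(2,5) baba: {X2}  orig:{}
  cell(0,4) abbab: ∅
  cell(1,5) bbaba: {A,X3}  orig:{A}
  cell(0,5) abbaba: {S}

S ∈ T[0,5] ⇒ YES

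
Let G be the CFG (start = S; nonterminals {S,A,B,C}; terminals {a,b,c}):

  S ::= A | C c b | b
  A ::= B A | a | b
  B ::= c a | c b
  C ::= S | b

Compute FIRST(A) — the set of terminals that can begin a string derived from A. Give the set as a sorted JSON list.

Compute FIRST by fixpoint:
iter 1:
  A via A→a: +{a}
  A via A→b: +{b}
  B via B→c a: +{c}
  C via C→b: +{b}
  S via S→A: +{a,b}
  FIRST[S]={a,b}  FIRST[A]={a,b}  FIRST[B]={c}  FIRST[C]={b}
iter 2:
  A via A→B A: +{c}
  C via C→S: +{a}
  S via S→A: +{c}
  FIRST[S]={a,b,c}  FIRST[A]={a,b,c}  FIRST[B]={c}  FIRST[C]={a,b}
iter 3:
  C via C→S: +{c}
  FIRST[S]={a,b,c}  FIRST[A]={a,b,c}  FIRST[B]={c}  FIRST[C]={a,b,c}
iter 4: (stable)
  FIRST[S]={a,b,c}  FIRST[A]={a,b,c}  FIRST[B]={c}  FIRST[C]={a,b,c}

FIRST(A) = ["a", "b", "c"]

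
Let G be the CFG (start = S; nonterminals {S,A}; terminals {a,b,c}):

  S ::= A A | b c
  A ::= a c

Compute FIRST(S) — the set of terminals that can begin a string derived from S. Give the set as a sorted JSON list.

FIRST iteration:
round 1:
  A via A→a c: +{a}
  S via S→A A: +{a}
  S via S→b c: +{b}
  FIRST[S]={a,b}  FIRST[A]={a}
round 2: (no change)
  FIRST[S]={a,b}  FIRST[A]={a}

FIRST(S) = ["a", "b"]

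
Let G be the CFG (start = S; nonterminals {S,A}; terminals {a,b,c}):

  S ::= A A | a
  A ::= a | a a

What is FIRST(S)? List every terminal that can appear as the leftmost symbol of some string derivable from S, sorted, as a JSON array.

FIRST sets, iterate to fixpoint:
[1]
  A via A→a: +{a}
  S via S→A A: +{a}
  FIRST[S]={a}  FIRST[A]={a}
[2] — fixpoint
  FIRST[S]={a}  FIRST[A]={a}

FIRST(S) = ["a"]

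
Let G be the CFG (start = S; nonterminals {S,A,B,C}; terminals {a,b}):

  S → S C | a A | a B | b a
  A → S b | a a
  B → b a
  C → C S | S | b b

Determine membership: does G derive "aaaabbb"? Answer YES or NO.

Convert to CNF:
  S -> S C | T0 T1 | T1 A | T1 B
  A -> S T0 | T1 T1
  B -> T0 T1
  C -> C S | S C | T0 T0 | T0 T1 | T1 A | T1 B
  T0 -> b
  T1 -> a

Fill CYK table bottom-up:
  [0..0]={T1}  "a"  orig:{}
  [1..1]={T1}  "a"  orig:{}
  [2..2]={T1}  "a"  orig:{}
  [3..3]={T1}  "a"  orig:{}
  [4..4]={T0}  "b"  orig:{}
  [5..5]={T0}  "b"  orig:{}
  [6..6]={T0}  "b"  orig:{}
  [0..1]={A}  "aa"
  [1..2]={A}  "aa"
  [2..3]={A}  "aa"
  [3..4]=∅  "ab"
  [4..5]={C}  "bb"
  [5..6]={C}  "bb"
  [0..2]={C,S}  "aaa"
  [1..3]={C,S}  "aaa"
  [2..4]=∅  "aab"
  [3..5]=∅  "abb"
  [4..6]=∅  "bbb"
  [0..3]=∅  "aaaa"
  [1..4]={A}  "aaab"
  [2..5]=∅  "aabb"
  [3..6]=∅  "abbb"
  [0..4]={C,S}  "aaaab"
  [1..5]={C,S}  "aaabb"
  [2..6]=∅  "aabbb"
  [0..5]={A}  "aaaabb"
  [1..6]={A}  "aaabbb"
  [0..6]={C,S}  "aaaabbb"

S ∈ T[0,6] ⇒ YES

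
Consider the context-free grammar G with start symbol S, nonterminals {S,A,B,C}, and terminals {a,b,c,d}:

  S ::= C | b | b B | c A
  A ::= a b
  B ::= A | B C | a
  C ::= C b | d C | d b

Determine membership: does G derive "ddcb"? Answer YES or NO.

Convert to CNF:
  S -> C T1 | T1 B | T2 C | T2 T1 | T3 A | b
  A -> T0 T1
  B -> B C | T0 T1 | a
  C -> C T1 | T2 C | T2 T1
  T0 -> a
  T1 -> b
  T2 -> d
  T3 -> c

CYK fill:
  [0..0]={T2}  "d"  orig:{}
  [1..1]={T2}  "d"  orig:{}
  [2..2]={T3}  "c"  orig:{}
  [3..3]={S,T1}  "b"  orig:{S}
  [0..1]=∅  "dd"
  [1..2]=∅  "dc"
  [2..3]=∅  "cb"
  [0..2]=∅  "ddc"
  [1..3]=∅  "dcb"
  [0..3]=∅  "ddcb"

S ∉ T[0,3] ⇒ NO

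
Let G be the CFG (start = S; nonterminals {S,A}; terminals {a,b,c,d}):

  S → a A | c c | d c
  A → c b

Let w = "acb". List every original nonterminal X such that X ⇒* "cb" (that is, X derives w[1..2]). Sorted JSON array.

CNF form of G:
  S -> T0 T0 | T2 A | T3 T0
  A -> T0 T1
  T0 -> c
  T1 -> b
  T2 -> a
  T3 -> d

CYK fill (cells [i..j] with 1 ≤ i ≤ j ≤ 2 only):
  [1..1]={T0}  "c"  orig:{}
  [2..2]={T1}  "b"  orig:{}
  [1..2]={A}  "cb"

Original NTs in T[1,2] deriving "cb": ["A"]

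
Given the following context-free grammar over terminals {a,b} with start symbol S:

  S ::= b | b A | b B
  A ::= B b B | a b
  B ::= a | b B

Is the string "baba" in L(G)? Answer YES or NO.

CNF form of G:
  S -> T0 A | T0 B | b
  A -> B X2 | T1 T0
  B -> T0 B | a
  T0 -> b
  T1 -> a
  X2 -> T0 B

Fill CYK table bottom-up:
  [0..0]={S,T0}  "b"  orig:{S}
  [1..1]={B,T1}  "a"  orig:{B}
  [2..2]={S,T0}  "b"  orig:{S}
  [3..3]={B,T1}  "a"  orig:{B}
  [0..1]={B,S,X2}  "ba"  orig:{B,S}
  [1..2]={A}  "ab"
  [2..3]={B,S,X2}  "ba"  orig:{B,S}
  [0..2]={S}  "bab"
  [1..3]={A}  "aba"
  [0..3]={A,S}  "baba"

S ∈ T[0,3] ⇒ YES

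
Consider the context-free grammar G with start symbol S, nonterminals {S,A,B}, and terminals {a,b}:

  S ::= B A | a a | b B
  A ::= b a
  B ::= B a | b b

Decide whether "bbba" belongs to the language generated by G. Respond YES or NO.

Convert to CNF:
  S -> B A | T0 B | T1 T1
  A -> T0 T1
  B -> B T1 | T0 T0
  T0 -> b
  T1 -> a

Fill CYK table bottom-up:
  T[0,0] 'b' = {T0}  orig:{}
  T[1,1] 'b' = {T0}  orig:{}
  T[2,2] 'b' = {T0}  orig:{}
  T[3,3] 'a' = {T1}  orig:{}
  T[0,1] 'bb' = {B}
  T[1,2] 'bb' = {B}
  T[2,3] 'ba' = {A}
  T[0,2] 'bbb' = {S}
  T[1,3] 'bba' = {B}
  T[0,3] 'bbba' = {S}

S ∈ T[0,3] ⇒ YES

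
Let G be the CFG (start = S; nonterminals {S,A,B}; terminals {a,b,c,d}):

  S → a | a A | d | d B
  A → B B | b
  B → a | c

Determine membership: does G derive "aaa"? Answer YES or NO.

Convert to CNF:
  S -> T0 A | T1 B | a | d
  A -> B B | b
  B -> a | c
  T0 -> a
  T1 -> d

CYK table (by increasing span):
  cell(0,0) a: {B,S,T0}  orig:{B,S}
  cell(1,1) a: {B,S,T0}  orig:{B,S}
  cell(2,2) a: {B,S,T0}  orig:{B,S}
  cell(0,1) aa: {A}
  cell(1,2) aa: {A}
  cell(0,2) aaa: {S}

S ∈ T[0,2] ⇒ YES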